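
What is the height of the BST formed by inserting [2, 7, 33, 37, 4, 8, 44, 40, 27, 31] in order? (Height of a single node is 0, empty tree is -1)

Insertion order: [2, 7, 33, 37, 4, 8, 44, 40, 27, 31]
Tree (level-order array): [2, None, 7, 4, 33, None, None, 8, 37, None, 27, None, 44, None, 31, 40]
Compute height bottom-up (empty subtree = -1):
  height(4) = 1 + max(-1, -1) = 0
  height(31) = 1 + max(-1, -1) = 0
  height(27) = 1 + max(-1, 0) = 1
  height(8) = 1 + max(-1, 1) = 2
  height(40) = 1 + max(-1, -1) = 0
  height(44) = 1 + max(0, -1) = 1
  height(37) = 1 + max(-1, 1) = 2
  height(33) = 1 + max(2, 2) = 3
  height(7) = 1 + max(0, 3) = 4
  height(2) = 1 + max(-1, 4) = 5
Height = 5


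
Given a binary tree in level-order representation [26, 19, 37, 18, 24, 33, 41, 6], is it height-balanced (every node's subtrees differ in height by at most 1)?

Tree (level-order array): [26, 19, 37, 18, 24, 33, 41, 6]
Definition: a tree is height-balanced if, at every node, |h(left) - h(right)| <= 1 (empty subtree has height -1).
Bottom-up per-node check:
  node 6: h_left=-1, h_right=-1, diff=0 [OK], height=0
  node 18: h_left=0, h_right=-1, diff=1 [OK], height=1
  node 24: h_left=-1, h_right=-1, diff=0 [OK], height=0
  node 19: h_left=1, h_right=0, diff=1 [OK], height=2
  node 33: h_left=-1, h_right=-1, diff=0 [OK], height=0
  node 41: h_left=-1, h_right=-1, diff=0 [OK], height=0
  node 37: h_left=0, h_right=0, diff=0 [OK], height=1
  node 26: h_left=2, h_right=1, diff=1 [OK], height=3
All nodes satisfy the balance condition.
Result: Balanced


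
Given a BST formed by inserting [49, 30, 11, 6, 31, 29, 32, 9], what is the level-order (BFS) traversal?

Tree insertion order: [49, 30, 11, 6, 31, 29, 32, 9]
Tree (level-order array): [49, 30, None, 11, 31, 6, 29, None, 32, None, 9]
BFS from the root, enqueuing left then right child of each popped node:
  queue [49] -> pop 49, enqueue [30], visited so far: [49]
  queue [30] -> pop 30, enqueue [11, 31], visited so far: [49, 30]
  queue [11, 31] -> pop 11, enqueue [6, 29], visited so far: [49, 30, 11]
  queue [31, 6, 29] -> pop 31, enqueue [32], visited so far: [49, 30, 11, 31]
  queue [6, 29, 32] -> pop 6, enqueue [9], visited so far: [49, 30, 11, 31, 6]
  queue [29, 32, 9] -> pop 29, enqueue [none], visited so far: [49, 30, 11, 31, 6, 29]
  queue [32, 9] -> pop 32, enqueue [none], visited so far: [49, 30, 11, 31, 6, 29, 32]
  queue [9] -> pop 9, enqueue [none], visited so far: [49, 30, 11, 31, 6, 29, 32, 9]
Result: [49, 30, 11, 31, 6, 29, 32, 9]


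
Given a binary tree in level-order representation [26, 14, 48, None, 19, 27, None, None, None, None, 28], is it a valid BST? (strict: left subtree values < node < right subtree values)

Level-order array: [26, 14, 48, None, 19, 27, None, None, None, None, 28]
Validate using subtree bounds (lo, hi): at each node, require lo < value < hi,
then recurse left with hi=value and right with lo=value.
Preorder trace (stopping at first violation):
  at node 26 with bounds (-inf, +inf): OK
  at node 14 with bounds (-inf, 26): OK
  at node 19 with bounds (14, 26): OK
  at node 48 with bounds (26, +inf): OK
  at node 27 with bounds (26, 48): OK
  at node 28 with bounds (27, 48): OK
No violation found at any node.
Result: Valid BST


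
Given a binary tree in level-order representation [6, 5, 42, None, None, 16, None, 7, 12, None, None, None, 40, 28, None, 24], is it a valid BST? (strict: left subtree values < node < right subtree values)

Level-order array: [6, 5, 42, None, None, 16, None, 7, 12, None, None, None, 40, 28, None, 24]
Validate using subtree bounds (lo, hi): at each node, require lo < value < hi,
then recurse left with hi=value and right with lo=value.
Preorder trace (stopping at first violation):
  at node 6 with bounds (-inf, +inf): OK
  at node 5 with bounds (-inf, 6): OK
  at node 42 with bounds (6, +inf): OK
  at node 16 with bounds (6, 42): OK
  at node 7 with bounds (6, 16): OK
  at node 12 with bounds (16, 42): VIOLATION
Node 12 violates its bound: not (16 < 12 < 42).
Result: Not a valid BST


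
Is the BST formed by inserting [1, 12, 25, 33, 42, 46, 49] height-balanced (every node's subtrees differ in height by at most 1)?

Tree (level-order array): [1, None, 12, None, 25, None, 33, None, 42, None, 46, None, 49]
Definition: a tree is height-balanced if, at every node, |h(left) - h(right)| <= 1 (empty subtree has height -1).
Bottom-up per-node check:
  node 49: h_left=-1, h_right=-1, diff=0 [OK], height=0
  node 46: h_left=-1, h_right=0, diff=1 [OK], height=1
  node 42: h_left=-1, h_right=1, diff=2 [FAIL (|-1-1|=2 > 1)], height=2
  node 33: h_left=-1, h_right=2, diff=3 [FAIL (|-1-2|=3 > 1)], height=3
  node 25: h_left=-1, h_right=3, diff=4 [FAIL (|-1-3|=4 > 1)], height=4
  node 12: h_left=-1, h_right=4, diff=5 [FAIL (|-1-4|=5 > 1)], height=5
  node 1: h_left=-1, h_right=5, diff=6 [FAIL (|-1-5|=6 > 1)], height=6
Node 42 violates the condition: |-1 - 1| = 2 > 1.
Result: Not balanced


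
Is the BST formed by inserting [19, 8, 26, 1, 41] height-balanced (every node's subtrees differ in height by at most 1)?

Tree (level-order array): [19, 8, 26, 1, None, None, 41]
Definition: a tree is height-balanced if, at every node, |h(left) - h(right)| <= 1 (empty subtree has height -1).
Bottom-up per-node check:
  node 1: h_left=-1, h_right=-1, diff=0 [OK], height=0
  node 8: h_left=0, h_right=-1, diff=1 [OK], height=1
  node 41: h_left=-1, h_right=-1, diff=0 [OK], height=0
  node 26: h_left=-1, h_right=0, diff=1 [OK], height=1
  node 19: h_left=1, h_right=1, diff=0 [OK], height=2
All nodes satisfy the balance condition.
Result: Balanced


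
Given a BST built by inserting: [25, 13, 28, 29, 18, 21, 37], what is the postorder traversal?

Tree insertion order: [25, 13, 28, 29, 18, 21, 37]
Tree (level-order array): [25, 13, 28, None, 18, None, 29, None, 21, None, 37]
Postorder traversal: [21, 18, 13, 37, 29, 28, 25]


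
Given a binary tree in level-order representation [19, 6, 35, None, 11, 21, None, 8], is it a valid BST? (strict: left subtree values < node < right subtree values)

Level-order array: [19, 6, 35, None, 11, 21, None, 8]
Validate using subtree bounds (lo, hi): at each node, require lo < value < hi,
then recurse left with hi=value and right with lo=value.
Preorder trace (stopping at first violation):
  at node 19 with bounds (-inf, +inf): OK
  at node 6 with bounds (-inf, 19): OK
  at node 11 with bounds (6, 19): OK
  at node 8 with bounds (6, 11): OK
  at node 35 with bounds (19, +inf): OK
  at node 21 with bounds (19, 35): OK
No violation found at any node.
Result: Valid BST


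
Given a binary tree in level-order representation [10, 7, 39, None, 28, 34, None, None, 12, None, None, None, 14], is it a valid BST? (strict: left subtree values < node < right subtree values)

Level-order array: [10, 7, 39, None, 28, 34, None, None, 12, None, None, None, 14]
Validate using subtree bounds (lo, hi): at each node, require lo < value < hi,
then recurse left with hi=value and right with lo=value.
Preorder trace (stopping at first violation):
  at node 10 with bounds (-inf, +inf): OK
  at node 7 with bounds (-inf, 10): OK
  at node 28 with bounds (7, 10): VIOLATION
Node 28 violates its bound: not (7 < 28 < 10).
Result: Not a valid BST


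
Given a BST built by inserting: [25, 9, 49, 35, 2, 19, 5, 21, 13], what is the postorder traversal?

Tree insertion order: [25, 9, 49, 35, 2, 19, 5, 21, 13]
Tree (level-order array): [25, 9, 49, 2, 19, 35, None, None, 5, 13, 21]
Postorder traversal: [5, 2, 13, 21, 19, 9, 35, 49, 25]


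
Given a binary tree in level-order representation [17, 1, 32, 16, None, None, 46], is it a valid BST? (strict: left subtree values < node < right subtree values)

Level-order array: [17, 1, 32, 16, None, None, 46]
Validate using subtree bounds (lo, hi): at each node, require lo < value < hi,
then recurse left with hi=value and right with lo=value.
Preorder trace (stopping at first violation):
  at node 17 with bounds (-inf, +inf): OK
  at node 1 with bounds (-inf, 17): OK
  at node 16 with bounds (-inf, 1): VIOLATION
Node 16 violates its bound: not (-inf < 16 < 1).
Result: Not a valid BST


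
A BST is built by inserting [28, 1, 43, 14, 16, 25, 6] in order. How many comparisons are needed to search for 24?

Search path for 24: 28 -> 1 -> 14 -> 16 -> 25
Found: False
Comparisons: 5


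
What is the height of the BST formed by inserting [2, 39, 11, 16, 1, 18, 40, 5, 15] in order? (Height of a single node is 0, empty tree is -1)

Insertion order: [2, 39, 11, 16, 1, 18, 40, 5, 15]
Tree (level-order array): [2, 1, 39, None, None, 11, 40, 5, 16, None, None, None, None, 15, 18]
Compute height bottom-up (empty subtree = -1):
  height(1) = 1 + max(-1, -1) = 0
  height(5) = 1 + max(-1, -1) = 0
  height(15) = 1 + max(-1, -1) = 0
  height(18) = 1 + max(-1, -1) = 0
  height(16) = 1 + max(0, 0) = 1
  height(11) = 1 + max(0, 1) = 2
  height(40) = 1 + max(-1, -1) = 0
  height(39) = 1 + max(2, 0) = 3
  height(2) = 1 + max(0, 3) = 4
Height = 4


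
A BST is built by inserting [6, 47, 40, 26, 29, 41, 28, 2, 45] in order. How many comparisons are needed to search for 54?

Search path for 54: 6 -> 47
Found: False
Comparisons: 2


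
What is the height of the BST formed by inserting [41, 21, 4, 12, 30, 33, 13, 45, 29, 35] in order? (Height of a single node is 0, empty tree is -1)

Insertion order: [41, 21, 4, 12, 30, 33, 13, 45, 29, 35]
Tree (level-order array): [41, 21, 45, 4, 30, None, None, None, 12, 29, 33, None, 13, None, None, None, 35]
Compute height bottom-up (empty subtree = -1):
  height(13) = 1 + max(-1, -1) = 0
  height(12) = 1 + max(-1, 0) = 1
  height(4) = 1 + max(-1, 1) = 2
  height(29) = 1 + max(-1, -1) = 0
  height(35) = 1 + max(-1, -1) = 0
  height(33) = 1 + max(-1, 0) = 1
  height(30) = 1 + max(0, 1) = 2
  height(21) = 1 + max(2, 2) = 3
  height(45) = 1 + max(-1, -1) = 0
  height(41) = 1 + max(3, 0) = 4
Height = 4


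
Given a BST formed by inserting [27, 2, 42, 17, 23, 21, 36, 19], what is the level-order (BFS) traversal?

Tree insertion order: [27, 2, 42, 17, 23, 21, 36, 19]
Tree (level-order array): [27, 2, 42, None, 17, 36, None, None, 23, None, None, 21, None, 19]
BFS from the root, enqueuing left then right child of each popped node:
  queue [27] -> pop 27, enqueue [2, 42], visited so far: [27]
  queue [2, 42] -> pop 2, enqueue [17], visited so far: [27, 2]
  queue [42, 17] -> pop 42, enqueue [36], visited so far: [27, 2, 42]
  queue [17, 36] -> pop 17, enqueue [23], visited so far: [27, 2, 42, 17]
  queue [36, 23] -> pop 36, enqueue [none], visited so far: [27, 2, 42, 17, 36]
  queue [23] -> pop 23, enqueue [21], visited so far: [27, 2, 42, 17, 36, 23]
  queue [21] -> pop 21, enqueue [19], visited so far: [27, 2, 42, 17, 36, 23, 21]
  queue [19] -> pop 19, enqueue [none], visited so far: [27, 2, 42, 17, 36, 23, 21, 19]
Result: [27, 2, 42, 17, 36, 23, 21, 19]


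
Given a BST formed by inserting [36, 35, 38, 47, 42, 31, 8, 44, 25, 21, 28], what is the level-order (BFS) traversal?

Tree insertion order: [36, 35, 38, 47, 42, 31, 8, 44, 25, 21, 28]
Tree (level-order array): [36, 35, 38, 31, None, None, 47, 8, None, 42, None, None, 25, None, 44, 21, 28]
BFS from the root, enqueuing left then right child of each popped node:
  queue [36] -> pop 36, enqueue [35, 38], visited so far: [36]
  queue [35, 38] -> pop 35, enqueue [31], visited so far: [36, 35]
  queue [38, 31] -> pop 38, enqueue [47], visited so far: [36, 35, 38]
  queue [31, 47] -> pop 31, enqueue [8], visited so far: [36, 35, 38, 31]
  queue [47, 8] -> pop 47, enqueue [42], visited so far: [36, 35, 38, 31, 47]
  queue [8, 42] -> pop 8, enqueue [25], visited so far: [36, 35, 38, 31, 47, 8]
  queue [42, 25] -> pop 42, enqueue [44], visited so far: [36, 35, 38, 31, 47, 8, 42]
  queue [25, 44] -> pop 25, enqueue [21, 28], visited so far: [36, 35, 38, 31, 47, 8, 42, 25]
  queue [44, 21, 28] -> pop 44, enqueue [none], visited so far: [36, 35, 38, 31, 47, 8, 42, 25, 44]
  queue [21, 28] -> pop 21, enqueue [none], visited so far: [36, 35, 38, 31, 47, 8, 42, 25, 44, 21]
  queue [28] -> pop 28, enqueue [none], visited so far: [36, 35, 38, 31, 47, 8, 42, 25, 44, 21, 28]
Result: [36, 35, 38, 31, 47, 8, 42, 25, 44, 21, 28]


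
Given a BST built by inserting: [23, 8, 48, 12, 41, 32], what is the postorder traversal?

Tree insertion order: [23, 8, 48, 12, 41, 32]
Tree (level-order array): [23, 8, 48, None, 12, 41, None, None, None, 32]
Postorder traversal: [12, 8, 32, 41, 48, 23]


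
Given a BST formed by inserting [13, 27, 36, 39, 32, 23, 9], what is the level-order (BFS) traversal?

Tree insertion order: [13, 27, 36, 39, 32, 23, 9]
Tree (level-order array): [13, 9, 27, None, None, 23, 36, None, None, 32, 39]
BFS from the root, enqueuing left then right child of each popped node:
  queue [13] -> pop 13, enqueue [9, 27], visited so far: [13]
  queue [9, 27] -> pop 9, enqueue [none], visited so far: [13, 9]
  queue [27] -> pop 27, enqueue [23, 36], visited so far: [13, 9, 27]
  queue [23, 36] -> pop 23, enqueue [none], visited so far: [13, 9, 27, 23]
  queue [36] -> pop 36, enqueue [32, 39], visited so far: [13, 9, 27, 23, 36]
  queue [32, 39] -> pop 32, enqueue [none], visited so far: [13, 9, 27, 23, 36, 32]
  queue [39] -> pop 39, enqueue [none], visited so far: [13, 9, 27, 23, 36, 32, 39]
Result: [13, 9, 27, 23, 36, 32, 39]


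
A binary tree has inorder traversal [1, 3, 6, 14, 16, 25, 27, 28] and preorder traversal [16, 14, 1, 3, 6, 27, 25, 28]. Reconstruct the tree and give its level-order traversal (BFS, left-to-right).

Inorder:  [1, 3, 6, 14, 16, 25, 27, 28]
Preorder: [16, 14, 1, 3, 6, 27, 25, 28]
Algorithm: preorder visits root first, so consume preorder in order;
for each root, split the current inorder slice at that value into
left-subtree inorder and right-subtree inorder, then recurse.
Recursive splits:
  root=16; inorder splits into left=[1, 3, 6, 14], right=[25, 27, 28]
  root=14; inorder splits into left=[1, 3, 6], right=[]
  root=1; inorder splits into left=[], right=[3, 6]
  root=3; inorder splits into left=[], right=[6]
  root=6; inorder splits into left=[], right=[]
  root=27; inorder splits into left=[25], right=[28]
  root=25; inorder splits into left=[], right=[]
  root=28; inorder splits into left=[], right=[]
Reconstructed level-order: [16, 14, 27, 1, 25, 28, 3, 6]


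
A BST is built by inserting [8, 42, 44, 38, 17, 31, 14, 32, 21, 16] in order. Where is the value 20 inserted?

Starting tree (level order): [8, None, 42, 38, 44, 17, None, None, None, 14, 31, None, 16, 21, 32]
Insertion path: 8 -> 42 -> 38 -> 17 -> 31 -> 21
Result: insert 20 as left child of 21
Final tree (level order): [8, None, 42, 38, 44, 17, None, None, None, 14, 31, None, 16, 21, 32, None, None, 20]


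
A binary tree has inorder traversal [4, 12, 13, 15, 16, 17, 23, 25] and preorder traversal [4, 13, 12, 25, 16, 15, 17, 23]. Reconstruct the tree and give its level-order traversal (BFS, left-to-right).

Inorder:  [4, 12, 13, 15, 16, 17, 23, 25]
Preorder: [4, 13, 12, 25, 16, 15, 17, 23]
Algorithm: preorder visits root first, so consume preorder in order;
for each root, split the current inorder slice at that value into
left-subtree inorder and right-subtree inorder, then recurse.
Recursive splits:
  root=4; inorder splits into left=[], right=[12, 13, 15, 16, 17, 23, 25]
  root=13; inorder splits into left=[12], right=[15, 16, 17, 23, 25]
  root=12; inorder splits into left=[], right=[]
  root=25; inorder splits into left=[15, 16, 17, 23], right=[]
  root=16; inorder splits into left=[15], right=[17, 23]
  root=15; inorder splits into left=[], right=[]
  root=17; inorder splits into left=[], right=[23]
  root=23; inorder splits into left=[], right=[]
Reconstructed level-order: [4, 13, 12, 25, 16, 15, 17, 23]


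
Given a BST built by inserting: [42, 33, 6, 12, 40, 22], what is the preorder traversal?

Tree insertion order: [42, 33, 6, 12, 40, 22]
Tree (level-order array): [42, 33, None, 6, 40, None, 12, None, None, None, 22]
Preorder traversal: [42, 33, 6, 12, 22, 40]


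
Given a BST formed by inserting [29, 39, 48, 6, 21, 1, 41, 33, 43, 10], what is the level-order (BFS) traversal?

Tree insertion order: [29, 39, 48, 6, 21, 1, 41, 33, 43, 10]
Tree (level-order array): [29, 6, 39, 1, 21, 33, 48, None, None, 10, None, None, None, 41, None, None, None, None, 43]
BFS from the root, enqueuing left then right child of each popped node:
  queue [29] -> pop 29, enqueue [6, 39], visited so far: [29]
  queue [6, 39] -> pop 6, enqueue [1, 21], visited so far: [29, 6]
  queue [39, 1, 21] -> pop 39, enqueue [33, 48], visited so far: [29, 6, 39]
  queue [1, 21, 33, 48] -> pop 1, enqueue [none], visited so far: [29, 6, 39, 1]
  queue [21, 33, 48] -> pop 21, enqueue [10], visited so far: [29, 6, 39, 1, 21]
  queue [33, 48, 10] -> pop 33, enqueue [none], visited so far: [29, 6, 39, 1, 21, 33]
  queue [48, 10] -> pop 48, enqueue [41], visited so far: [29, 6, 39, 1, 21, 33, 48]
  queue [10, 41] -> pop 10, enqueue [none], visited so far: [29, 6, 39, 1, 21, 33, 48, 10]
  queue [41] -> pop 41, enqueue [43], visited so far: [29, 6, 39, 1, 21, 33, 48, 10, 41]
  queue [43] -> pop 43, enqueue [none], visited so far: [29, 6, 39, 1, 21, 33, 48, 10, 41, 43]
Result: [29, 6, 39, 1, 21, 33, 48, 10, 41, 43]


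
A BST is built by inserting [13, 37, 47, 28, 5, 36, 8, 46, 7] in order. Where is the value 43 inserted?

Starting tree (level order): [13, 5, 37, None, 8, 28, 47, 7, None, None, 36, 46]
Insertion path: 13 -> 37 -> 47 -> 46
Result: insert 43 as left child of 46
Final tree (level order): [13, 5, 37, None, 8, 28, 47, 7, None, None, 36, 46, None, None, None, None, None, 43]


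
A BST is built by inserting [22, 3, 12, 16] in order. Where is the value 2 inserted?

Starting tree (level order): [22, 3, None, None, 12, None, 16]
Insertion path: 22 -> 3
Result: insert 2 as left child of 3
Final tree (level order): [22, 3, None, 2, 12, None, None, None, 16]


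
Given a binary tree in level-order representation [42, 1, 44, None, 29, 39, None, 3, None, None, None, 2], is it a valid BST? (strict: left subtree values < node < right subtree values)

Level-order array: [42, 1, 44, None, 29, 39, None, 3, None, None, None, 2]
Validate using subtree bounds (lo, hi): at each node, require lo < value < hi,
then recurse left with hi=value and right with lo=value.
Preorder trace (stopping at first violation):
  at node 42 with bounds (-inf, +inf): OK
  at node 1 with bounds (-inf, 42): OK
  at node 29 with bounds (1, 42): OK
  at node 3 with bounds (1, 29): OK
  at node 2 with bounds (1, 3): OK
  at node 44 with bounds (42, +inf): OK
  at node 39 with bounds (42, 44): VIOLATION
Node 39 violates its bound: not (42 < 39 < 44).
Result: Not a valid BST


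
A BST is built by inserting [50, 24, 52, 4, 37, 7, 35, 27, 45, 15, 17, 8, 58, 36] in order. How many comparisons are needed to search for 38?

Search path for 38: 50 -> 24 -> 37 -> 45
Found: False
Comparisons: 4


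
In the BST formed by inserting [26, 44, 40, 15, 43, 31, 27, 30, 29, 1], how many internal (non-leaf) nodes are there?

Tree built from: [26, 44, 40, 15, 43, 31, 27, 30, 29, 1]
Tree (level-order array): [26, 15, 44, 1, None, 40, None, None, None, 31, 43, 27, None, None, None, None, 30, 29]
Rule: An internal node has at least one child.
Per-node child counts:
  node 26: 2 child(ren)
  node 15: 1 child(ren)
  node 1: 0 child(ren)
  node 44: 1 child(ren)
  node 40: 2 child(ren)
  node 31: 1 child(ren)
  node 27: 1 child(ren)
  node 30: 1 child(ren)
  node 29: 0 child(ren)
  node 43: 0 child(ren)
Matching nodes: [26, 15, 44, 40, 31, 27, 30]
Count of internal (non-leaf) nodes: 7


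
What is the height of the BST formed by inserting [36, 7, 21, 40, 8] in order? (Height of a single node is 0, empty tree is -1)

Insertion order: [36, 7, 21, 40, 8]
Tree (level-order array): [36, 7, 40, None, 21, None, None, 8]
Compute height bottom-up (empty subtree = -1):
  height(8) = 1 + max(-1, -1) = 0
  height(21) = 1 + max(0, -1) = 1
  height(7) = 1 + max(-1, 1) = 2
  height(40) = 1 + max(-1, -1) = 0
  height(36) = 1 + max(2, 0) = 3
Height = 3


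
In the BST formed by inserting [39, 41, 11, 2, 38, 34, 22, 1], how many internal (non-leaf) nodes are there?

Tree built from: [39, 41, 11, 2, 38, 34, 22, 1]
Tree (level-order array): [39, 11, 41, 2, 38, None, None, 1, None, 34, None, None, None, 22]
Rule: An internal node has at least one child.
Per-node child counts:
  node 39: 2 child(ren)
  node 11: 2 child(ren)
  node 2: 1 child(ren)
  node 1: 0 child(ren)
  node 38: 1 child(ren)
  node 34: 1 child(ren)
  node 22: 0 child(ren)
  node 41: 0 child(ren)
Matching nodes: [39, 11, 2, 38, 34]
Count of internal (non-leaf) nodes: 5


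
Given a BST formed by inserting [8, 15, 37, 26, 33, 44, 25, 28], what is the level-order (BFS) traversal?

Tree insertion order: [8, 15, 37, 26, 33, 44, 25, 28]
Tree (level-order array): [8, None, 15, None, 37, 26, 44, 25, 33, None, None, None, None, 28]
BFS from the root, enqueuing left then right child of each popped node:
  queue [8] -> pop 8, enqueue [15], visited so far: [8]
  queue [15] -> pop 15, enqueue [37], visited so far: [8, 15]
  queue [37] -> pop 37, enqueue [26, 44], visited so far: [8, 15, 37]
  queue [26, 44] -> pop 26, enqueue [25, 33], visited so far: [8, 15, 37, 26]
  queue [44, 25, 33] -> pop 44, enqueue [none], visited so far: [8, 15, 37, 26, 44]
  queue [25, 33] -> pop 25, enqueue [none], visited so far: [8, 15, 37, 26, 44, 25]
  queue [33] -> pop 33, enqueue [28], visited so far: [8, 15, 37, 26, 44, 25, 33]
  queue [28] -> pop 28, enqueue [none], visited so far: [8, 15, 37, 26, 44, 25, 33, 28]
Result: [8, 15, 37, 26, 44, 25, 33, 28]


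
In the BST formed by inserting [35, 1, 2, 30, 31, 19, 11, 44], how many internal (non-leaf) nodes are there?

Tree built from: [35, 1, 2, 30, 31, 19, 11, 44]
Tree (level-order array): [35, 1, 44, None, 2, None, None, None, 30, 19, 31, 11]
Rule: An internal node has at least one child.
Per-node child counts:
  node 35: 2 child(ren)
  node 1: 1 child(ren)
  node 2: 1 child(ren)
  node 30: 2 child(ren)
  node 19: 1 child(ren)
  node 11: 0 child(ren)
  node 31: 0 child(ren)
  node 44: 0 child(ren)
Matching nodes: [35, 1, 2, 30, 19]
Count of internal (non-leaf) nodes: 5


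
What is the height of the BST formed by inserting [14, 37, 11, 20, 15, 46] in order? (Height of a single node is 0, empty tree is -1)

Insertion order: [14, 37, 11, 20, 15, 46]
Tree (level-order array): [14, 11, 37, None, None, 20, 46, 15]
Compute height bottom-up (empty subtree = -1):
  height(11) = 1 + max(-1, -1) = 0
  height(15) = 1 + max(-1, -1) = 0
  height(20) = 1 + max(0, -1) = 1
  height(46) = 1 + max(-1, -1) = 0
  height(37) = 1 + max(1, 0) = 2
  height(14) = 1 + max(0, 2) = 3
Height = 3


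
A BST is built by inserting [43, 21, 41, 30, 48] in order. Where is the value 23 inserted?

Starting tree (level order): [43, 21, 48, None, 41, None, None, 30]
Insertion path: 43 -> 21 -> 41 -> 30
Result: insert 23 as left child of 30
Final tree (level order): [43, 21, 48, None, 41, None, None, 30, None, 23]


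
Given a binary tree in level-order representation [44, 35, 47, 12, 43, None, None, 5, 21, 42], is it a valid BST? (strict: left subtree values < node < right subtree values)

Level-order array: [44, 35, 47, 12, 43, None, None, 5, 21, 42]
Validate using subtree bounds (lo, hi): at each node, require lo < value < hi,
then recurse left with hi=value and right with lo=value.
Preorder trace (stopping at first violation):
  at node 44 with bounds (-inf, +inf): OK
  at node 35 with bounds (-inf, 44): OK
  at node 12 with bounds (-inf, 35): OK
  at node 5 with bounds (-inf, 12): OK
  at node 21 with bounds (12, 35): OK
  at node 43 with bounds (35, 44): OK
  at node 42 with bounds (35, 43): OK
  at node 47 with bounds (44, +inf): OK
No violation found at any node.
Result: Valid BST


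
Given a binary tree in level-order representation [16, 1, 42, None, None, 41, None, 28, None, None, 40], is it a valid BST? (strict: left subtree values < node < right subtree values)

Level-order array: [16, 1, 42, None, None, 41, None, 28, None, None, 40]
Validate using subtree bounds (lo, hi): at each node, require lo < value < hi,
then recurse left with hi=value and right with lo=value.
Preorder trace (stopping at first violation):
  at node 16 with bounds (-inf, +inf): OK
  at node 1 with bounds (-inf, 16): OK
  at node 42 with bounds (16, +inf): OK
  at node 41 with bounds (16, 42): OK
  at node 28 with bounds (16, 41): OK
  at node 40 with bounds (28, 41): OK
No violation found at any node.
Result: Valid BST


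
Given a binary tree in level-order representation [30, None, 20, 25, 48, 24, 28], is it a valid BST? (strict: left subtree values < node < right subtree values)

Level-order array: [30, None, 20, 25, 48, 24, 28]
Validate using subtree bounds (lo, hi): at each node, require lo < value < hi,
then recurse left with hi=value and right with lo=value.
Preorder trace (stopping at first violation):
  at node 30 with bounds (-inf, +inf): OK
  at node 20 with bounds (30, +inf): VIOLATION
Node 20 violates its bound: not (30 < 20 < +inf).
Result: Not a valid BST


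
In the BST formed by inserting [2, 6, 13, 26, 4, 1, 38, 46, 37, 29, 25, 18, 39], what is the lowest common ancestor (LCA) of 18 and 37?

Tree insertion order: [2, 6, 13, 26, 4, 1, 38, 46, 37, 29, 25, 18, 39]
Tree (level-order array): [2, 1, 6, None, None, 4, 13, None, None, None, 26, 25, 38, 18, None, 37, 46, None, None, 29, None, 39]
In a BST, the LCA of p=18, q=37 is the first node v on the
root-to-leaf path with p <= v <= q (go left if both < v, right if both > v).
Walk from root:
  at 2: both 18 and 37 > 2, go right
  at 6: both 18 and 37 > 6, go right
  at 13: both 18 and 37 > 13, go right
  at 26: 18 <= 26 <= 37, this is the LCA
LCA = 26


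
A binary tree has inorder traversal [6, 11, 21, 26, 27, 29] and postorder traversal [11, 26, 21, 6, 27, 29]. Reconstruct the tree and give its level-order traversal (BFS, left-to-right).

Inorder:   [6, 11, 21, 26, 27, 29]
Postorder: [11, 26, 21, 6, 27, 29]
Algorithm: postorder visits root last, so walk postorder right-to-left;
each value is the root of the current inorder slice — split it at that
value, recurse on the right subtree first, then the left.
Recursive splits:
  root=29; inorder splits into left=[6, 11, 21, 26, 27], right=[]
  root=27; inorder splits into left=[6, 11, 21, 26], right=[]
  root=6; inorder splits into left=[], right=[11, 21, 26]
  root=21; inorder splits into left=[11], right=[26]
  root=26; inorder splits into left=[], right=[]
  root=11; inorder splits into left=[], right=[]
Reconstructed level-order: [29, 27, 6, 21, 11, 26]


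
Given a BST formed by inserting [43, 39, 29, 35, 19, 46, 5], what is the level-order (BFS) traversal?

Tree insertion order: [43, 39, 29, 35, 19, 46, 5]
Tree (level-order array): [43, 39, 46, 29, None, None, None, 19, 35, 5]
BFS from the root, enqueuing left then right child of each popped node:
  queue [43] -> pop 43, enqueue [39, 46], visited so far: [43]
  queue [39, 46] -> pop 39, enqueue [29], visited so far: [43, 39]
  queue [46, 29] -> pop 46, enqueue [none], visited so far: [43, 39, 46]
  queue [29] -> pop 29, enqueue [19, 35], visited so far: [43, 39, 46, 29]
  queue [19, 35] -> pop 19, enqueue [5], visited so far: [43, 39, 46, 29, 19]
  queue [35, 5] -> pop 35, enqueue [none], visited so far: [43, 39, 46, 29, 19, 35]
  queue [5] -> pop 5, enqueue [none], visited so far: [43, 39, 46, 29, 19, 35, 5]
Result: [43, 39, 46, 29, 19, 35, 5]


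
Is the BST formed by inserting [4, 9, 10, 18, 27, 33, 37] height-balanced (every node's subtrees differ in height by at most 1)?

Tree (level-order array): [4, None, 9, None, 10, None, 18, None, 27, None, 33, None, 37]
Definition: a tree is height-balanced if, at every node, |h(left) - h(right)| <= 1 (empty subtree has height -1).
Bottom-up per-node check:
  node 37: h_left=-1, h_right=-1, diff=0 [OK], height=0
  node 33: h_left=-1, h_right=0, diff=1 [OK], height=1
  node 27: h_left=-1, h_right=1, diff=2 [FAIL (|-1-1|=2 > 1)], height=2
  node 18: h_left=-1, h_right=2, diff=3 [FAIL (|-1-2|=3 > 1)], height=3
  node 10: h_left=-1, h_right=3, diff=4 [FAIL (|-1-3|=4 > 1)], height=4
  node 9: h_left=-1, h_right=4, diff=5 [FAIL (|-1-4|=5 > 1)], height=5
  node 4: h_left=-1, h_right=5, diff=6 [FAIL (|-1-5|=6 > 1)], height=6
Node 27 violates the condition: |-1 - 1| = 2 > 1.
Result: Not balanced


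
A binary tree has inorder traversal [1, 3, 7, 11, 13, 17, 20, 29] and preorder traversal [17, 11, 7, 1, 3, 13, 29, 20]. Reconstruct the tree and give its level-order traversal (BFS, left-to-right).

Inorder:  [1, 3, 7, 11, 13, 17, 20, 29]
Preorder: [17, 11, 7, 1, 3, 13, 29, 20]
Algorithm: preorder visits root first, so consume preorder in order;
for each root, split the current inorder slice at that value into
left-subtree inorder and right-subtree inorder, then recurse.
Recursive splits:
  root=17; inorder splits into left=[1, 3, 7, 11, 13], right=[20, 29]
  root=11; inorder splits into left=[1, 3, 7], right=[13]
  root=7; inorder splits into left=[1, 3], right=[]
  root=1; inorder splits into left=[], right=[3]
  root=3; inorder splits into left=[], right=[]
  root=13; inorder splits into left=[], right=[]
  root=29; inorder splits into left=[20], right=[]
  root=20; inorder splits into left=[], right=[]
Reconstructed level-order: [17, 11, 29, 7, 13, 20, 1, 3]


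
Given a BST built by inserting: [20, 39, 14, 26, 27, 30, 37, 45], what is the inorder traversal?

Tree insertion order: [20, 39, 14, 26, 27, 30, 37, 45]
Tree (level-order array): [20, 14, 39, None, None, 26, 45, None, 27, None, None, None, 30, None, 37]
Inorder traversal: [14, 20, 26, 27, 30, 37, 39, 45]


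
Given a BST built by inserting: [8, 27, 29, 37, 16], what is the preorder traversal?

Tree insertion order: [8, 27, 29, 37, 16]
Tree (level-order array): [8, None, 27, 16, 29, None, None, None, 37]
Preorder traversal: [8, 27, 16, 29, 37]


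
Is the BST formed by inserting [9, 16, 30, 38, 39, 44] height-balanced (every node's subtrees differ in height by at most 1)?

Tree (level-order array): [9, None, 16, None, 30, None, 38, None, 39, None, 44]
Definition: a tree is height-balanced if, at every node, |h(left) - h(right)| <= 1 (empty subtree has height -1).
Bottom-up per-node check:
  node 44: h_left=-1, h_right=-1, diff=0 [OK], height=0
  node 39: h_left=-1, h_right=0, diff=1 [OK], height=1
  node 38: h_left=-1, h_right=1, diff=2 [FAIL (|-1-1|=2 > 1)], height=2
  node 30: h_left=-1, h_right=2, diff=3 [FAIL (|-1-2|=3 > 1)], height=3
  node 16: h_left=-1, h_right=3, diff=4 [FAIL (|-1-3|=4 > 1)], height=4
  node 9: h_left=-1, h_right=4, diff=5 [FAIL (|-1-4|=5 > 1)], height=5
Node 38 violates the condition: |-1 - 1| = 2 > 1.
Result: Not balanced


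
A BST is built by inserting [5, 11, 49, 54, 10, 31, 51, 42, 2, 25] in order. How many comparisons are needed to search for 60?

Search path for 60: 5 -> 11 -> 49 -> 54
Found: False
Comparisons: 4


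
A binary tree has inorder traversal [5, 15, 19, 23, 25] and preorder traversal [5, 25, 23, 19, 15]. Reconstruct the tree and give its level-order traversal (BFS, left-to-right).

Inorder:  [5, 15, 19, 23, 25]
Preorder: [5, 25, 23, 19, 15]
Algorithm: preorder visits root first, so consume preorder in order;
for each root, split the current inorder slice at that value into
left-subtree inorder and right-subtree inorder, then recurse.
Recursive splits:
  root=5; inorder splits into left=[], right=[15, 19, 23, 25]
  root=25; inorder splits into left=[15, 19, 23], right=[]
  root=23; inorder splits into left=[15, 19], right=[]
  root=19; inorder splits into left=[15], right=[]
  root=15; inorder splits into left=[], right=[]
Reconstructed level-order: [5, 25, 23, 19, 15]


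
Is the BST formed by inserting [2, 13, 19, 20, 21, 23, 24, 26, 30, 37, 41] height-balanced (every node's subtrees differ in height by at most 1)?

Tree (level-order array): [2, None, 13, None, 19, None, 20, None, 21, None, 23, None, 24, None, 26, None, 30, None, 37, None, 41]
Definition: a tree is height-balanced if, at every node, |h(left) - h(right)| <= 1 (empty subtree has height -1).
Bottom-up per-node check:
  node 41: h_left=-1, h_right=-1, diff=0 [OK], height=0
  node 37: h_left=-1, h_right=0, diff=1 [OK], height=1
  node 30: h_left=-1, h_right=1, diff=2 [FAIL (|-1-1|=2 > 1)], height=2
  node 26: h_left=-1, h_right=2, diff=3 [FAIL (|-1-2|=3 > 1)], height=3
  node 24: h_left=-1, h_right=3, diff=4 [FAIL (|-1-3|=4 > 1)], height=4
  node 23: h_left=-1, h_right=4, diff=5 [FAIL (|-1-4|=5 > 1)], height=5
  node 21: h_left=-1, h_right=5, diff=6 [FAIL (|-1-5|=6 > 1)], height=6
  node 20: h_left=-1, h_right=6, diff=7 [FAIL (|-1-6|=7 > 1)], height=7
  node 19: h_left=-1, h_right=7, diff=8 [FAIL (|-1-7|=8 > 1)], height=8
  node 13: h_left=-1, h_right=8, diff=9 [FAIL (|-1-8|=9 > 1)], height=9
  node 2: h_left=-1, h_right=9, diff=10 [FAIL (|-1-9|=10 > 1)], height=10
Node 30 violates the condition: |-1 - 1| = 2 > 1.
Result: Not balanced


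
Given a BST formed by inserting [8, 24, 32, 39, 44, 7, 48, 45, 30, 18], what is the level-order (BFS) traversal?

Tree insertion order: [8, 24, 32, 39, 44, 7, 48, 45, 30, 18]
Tree (level-order array): [8, 7, 24, None, None, 18, 32, None, None, 30, 39, None, None, None, 44, None, 48, 45]
BFS from the root, enqueuing left then right child of each popped node:
  queue [8] -> pop 8, enqueue [7, 24], visited so far: [8]
  queue [7, 24] -> pop 7, enqueue [none], visited so far: [8, 7]
  queue [24] -> pop 24, enqueue [18, 32], visited so far: [8, 7, 24]
  queue [18, 32] -> pop 18, enqueue [none], visited so far: [8, 7, 24, 18]
  queue [32] -> pop 32, enqueue [30, 39], visited so far: [8, 7, 24, 18, 32]
  queue [30, 39] -> pop 30, enqueue [none], visited so far: [8, 7, 24, 18, 32, 30]
  queue [39] -> pop 39, enqueue [44], visited so far: [8, 7, 24, 18, 32, 30, 39]
  queue [44] -> pop 44, enqueue [48], visited so far: [8, 7, 24, 18, 32, 30, 39, 44]
  queue [48] -> pop 48, enqueue [45], visited so far: [8, 7, 24, 18, 32, 30, 39, 44, 48]
  queue [45] -> pop 45, enqueue [none], visited so far: [8, 7, 24, 18, 32, 30, 39, 44, 48, 45]
Result: [8, 7, 24, 18, 32, 30, 39, 44, 48, 45]


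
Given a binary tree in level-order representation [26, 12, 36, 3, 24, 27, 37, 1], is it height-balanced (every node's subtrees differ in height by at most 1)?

Tree (level-order array): [26, 12, 36, 3, 24, 27, 37, 1]
Definition: a tree is height-balanced if, at every node, |h(left) - h(right)| <= 1 (empty subtree has height -1).
Bottom-up per-node check:
  node 1: h_left=-1, h_right=-1, diff=0 [OK], height=0
  node 3: h_left=0, h_right=-1, diff=1 [OK], height=1
  node 24: h_left=-1, h_right=-1, diff=0 [OK], height=0
  node 12: h_left=1, h_right=0, diff=1 [OK], height=2
  node 27: h_left=-1, h_right=-1, diff=0 [OK], height=0
  node 37: h_left=-1, h_right=-1, diff=0 [OK], height=0
  node 36: h_left=0, h_right=0, diff=0 [OK], height=1
  node 26: h_left=2, h_right=1, diff=1 [OK], height=3
All nodes satisfy the balance condition.
Result: Balanced


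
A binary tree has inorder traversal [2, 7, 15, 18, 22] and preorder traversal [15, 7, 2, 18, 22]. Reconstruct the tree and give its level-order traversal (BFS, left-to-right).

Inorder:  [2, 7, 15, 18, 22]
Preorder: [15, 7, 2, 18, 22]
Algorithm: preorder visits root first, so consume preorder in order;
for each root, split the current inorder slice at that value into
left-subtree inorder and right-subtree inorder, then recurse.
Recursive splits:
  root=15; inorder splits into left=[2, 7], right=[18, 22]
  root=7; inorder splits into left=[2], right=[]
  root=2; inorder splits into left=[], right=[]
  root=18; inorder splits into left=[], right=[22]
  root=22; inorder splits into left=[], right=[]
Reconstructed level-order: [15, 7, 18, 2, 22]


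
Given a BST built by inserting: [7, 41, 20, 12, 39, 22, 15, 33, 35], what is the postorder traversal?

Tree insertion order: [7, 41, 20, 12, 39, 22, 15, 33, 35]
Tree (level-order array): [7, None, 41, 20, None, 12, 39, None, 15, 22, None, None, None, None, 33, None, 35]
Postorder traversal: [15, 12, 35, 33, 22, 39, 20, 41, 7]


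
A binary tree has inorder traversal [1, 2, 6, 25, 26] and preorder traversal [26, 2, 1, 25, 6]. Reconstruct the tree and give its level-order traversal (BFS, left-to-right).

Inorder:  [1, 2, 6, 25, 26]
Preorder: [26, 2, 1, 25, 6]
Algorithm: preorder visits root first, so consume preorder in order;
for each root, split the current inorder slice at that value into
left-subtree inorder and right-subtree inorder, then recurse.
Recursive splits:
  root=26; inorder splits into left=[1, 2, 6, 25], right=[]
  root=2; inorder splits into left=[1], right=[6, 25]
  root=1; inorder splits into left=[], right=[]
  root=25; inorder splits into left=[6], right=[]
  root=6; inorder splits into left=[], right=[]
Reconstructed level-order: [26, 2, 1, 25, 6]


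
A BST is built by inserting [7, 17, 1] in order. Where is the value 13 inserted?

Starting tree (level order): [7, 1, 17]
Insertion path: 7 -> 17
Result: insert 13 as left child of 17
Final tree (level order): [7, 1, 17, None, None, 13]


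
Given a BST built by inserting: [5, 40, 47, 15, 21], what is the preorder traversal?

Tree insertion order: [5, 40, 47, 15, 21]
Tree (level-order array): [5, None, 40, 15, 47, None, 21]
Preorder traversal: [5, 40, 15, 21, 47]


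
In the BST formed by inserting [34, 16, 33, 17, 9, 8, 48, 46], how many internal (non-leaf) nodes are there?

Tree built from: [34, 16, 33, 17, 9, 8, 48, 46]
Tree (level-order array): [34, 16, 48, 9, 33, 46, None, 8, None, 17]
Rule: An internal node has at least one child.
Per-node child counts:
  node 34: 2 child(ren)
  node 16: 2 child(ren)
  node 9: 1 child(ren)
  node 8: 0 child(ren)
  node 33: 1 child(ren)
  node 17: 0 child(ren)
  node 48: 1 child(ren)
  node 46: 0 child(ren)
Matching nodes: [34, 16, 9, 33, 48]
Count of internal (non-leaf) nodes: 5


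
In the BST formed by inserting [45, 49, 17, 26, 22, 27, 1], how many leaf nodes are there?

Tree built from: [45, 49, 17, 26, 22, 27, 1]
Tree (level-order array): [45, 17, 49, 1, 26, None, None, None, None, 22, 27]
Rule: A leaf has 0 children.
Per-node child counts:
  node 45: 2 child(ren)
  node 17: 2 child(ren)
  node 1: 0 child(ren)
  node 26: 2 child(ren)
  node 22: 0 child(ren)
  node 27: 0 child(ren)
  node 49: 0 child(ren)
Matching nodes: [1, 22, 27, 49]
Count of leaf nodes: 4


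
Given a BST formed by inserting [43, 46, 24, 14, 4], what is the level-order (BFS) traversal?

Tree insertion order: [43, 46, 24, 14, 4]
Tree (level-order array): [43, 24, 46, 14, None, None, None, 4]
BFS from the root, enqueuing left then right child of each popped node:
  queue [43] -> pop 43, enqueue [24, 46], visited so far: [43]
  queue [24, 46] -> pop 24, enqueue [14], visited so far: [43, 24]
  queue [46, 14] -> pop 46, enqueue [none], visited so far: [43, 24, 46]
  queue [14] -> pop 14, enqueue [4], visited so far: [43, 24, 46, 14]
  queue [4] -> pop 4, enqueue [none], visited so far: [43, 24, 46, 14, 4]
Result: [43, 24, 46, 14, 4]


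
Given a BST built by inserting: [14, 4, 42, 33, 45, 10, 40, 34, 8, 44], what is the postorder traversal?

Tree insertion order: [14, 4, 42, 33, 45, 10, 40, 34, 8, 44]
Tree (level-order array): [14, 4, 42, None, 10, 33, 45, 8, None, None, 40, 44, None, None, None, 34]
Postorder traversal: [8, 10, 4, 34, 40, 33, 44, 45, 42, 14]


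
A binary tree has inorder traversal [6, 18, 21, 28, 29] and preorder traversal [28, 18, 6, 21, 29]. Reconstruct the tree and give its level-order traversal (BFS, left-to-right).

Inorder:  [6, 18, 21, 28, 29]
Preorder: [28, 18, 6, 21, 29]
Algorithm: preorder visits root first, so consume preorder in order;
for each root, split the current inorder slice at that value into
left-subtree inorder and right-subtree inorder, then recurse.
Recursive splits:
  root=28; inorder splits into left=[6, 18, 21], right=[29]
  root=18; inorder splits into left=[6], right=[21]
  root=6; inorder splits into left=[], right=[]
  root=21; inorder splits into left=[], right=[]
  root=29; inorder splits into left=[], right=[]
Reconstructed level-order: [28, 18, 29, 6, 21]
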